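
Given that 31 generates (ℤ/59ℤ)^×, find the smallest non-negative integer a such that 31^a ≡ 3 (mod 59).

46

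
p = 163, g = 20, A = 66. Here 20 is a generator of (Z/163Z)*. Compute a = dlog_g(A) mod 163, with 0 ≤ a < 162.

85

Baby-step giant-step with m = ceil(sqrt(162)) = 13.
Baby table (20^j mod 163 for j=0..12):
  0:1  1:20  2:74  3:13  4:97  5:147  6:6  7:120
  8:118  9:78  10:93  11:67  12:36
Giant step factor: 20^(-13) ≡ 12 (mod 163).
Scan 66·12^i mod 163 for i = 0, 1, …:
  i=0: 66   i=1: 140   i=2: 50   i=3: 111
  i=4: 28   i=5: 10   i=6: 120
Match at i=6, j=7: a = 6·13 + 7 = 85.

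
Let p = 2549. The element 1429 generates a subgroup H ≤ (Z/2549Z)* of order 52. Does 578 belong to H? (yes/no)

no

578 ∈ ⟨1429⟩ iff 578^52 ≡ 1 (mod 2549), since |⟨1429⟩| = 52.
578^52 mod 2549 = 1926.
Since 1926 ≠ 1, 578 does not lie in the subgroup.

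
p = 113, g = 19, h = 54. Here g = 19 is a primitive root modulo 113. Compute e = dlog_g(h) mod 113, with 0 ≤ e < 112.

Baby-step giant-step with m = ceil(sqrt(112)) = 11.
Baby table (19^j mod 113 for j=0..10):
  0:1  1:19  2:22  3:79  4:32  5:43  6:26  7:42
  8:7  9:20  10:41
Giant step factor: 19^(-11) ≡ 47 (mod 113).
Scan 54·47^i mod 113 for i = 0, 1, …:
  i=0: 54   i=1: 52   i=2: 71   i=3: 60
  i=4: 108   i=5: 104   i=6: 29   i=7: 7
Match at i=7, j=8: e = 7·11 + 8 = 85.

85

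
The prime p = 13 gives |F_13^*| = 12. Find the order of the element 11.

The order of 11 must divide p − 1 = 12 = 2^2 · 3.
Divisors: 1, 2, 3, 4, 6, 12.
Check each in increasing order: 11^1 ≡ 11;  11^2 ≡ 4;  11^3 ≡ 5;  11^4 ≡ 3;  11^6 ≡ 12;  11^12 ≡ 1.
Smallest exponent giving 1 is 12.

12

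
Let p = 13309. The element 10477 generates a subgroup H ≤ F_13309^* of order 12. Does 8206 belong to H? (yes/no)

yes

8206 ∈ ⟨10477⟩ iff 8206^12 ≡ 1 (mod 13309), since |⟨10477⟩| = 12.
8206^12 mod 13309 = 1.
Since 1 = 1, 8206 lies in the subgroup.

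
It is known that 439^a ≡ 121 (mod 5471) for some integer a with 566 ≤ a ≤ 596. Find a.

Compute 439^566 mod 5471 = 1067, then multiply by 439 repeatedly:
  439^566=1067  439^567=3378  439^568=301  439^569=835  439^570=8
  439^571=3512  439^572=4417  439^573=2329  439^574=4825  439^575=898
  439^576=310  439^577=4786  439^578=190  439^579=1345  439^580=5058
  439^581=4707  439^582=3806  439^583=2179  439^584=4627  439^585=1512
  439^586=1777  439^587=3221  439^588=2501  439^589=3739  439^590=121
Found 121 at exponent 590.

590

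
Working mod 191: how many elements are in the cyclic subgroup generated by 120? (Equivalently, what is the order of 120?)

The order of 120 must divide p − 1 = 190 = 2 · 5 · 19.
Divisors: 1, 2, 5, 10, 19, 38, 95, 190.
Check each in increasing order: 120^1 ≡ 120;  120^2 ≡ 75;  120^5 ≡ 6;  120^10 ≡ 36;  120^19 ≡ 49;  120^38 ≡ 109;  120^95 ≡ 1.
Smallest exponent giving 1 is 95.

95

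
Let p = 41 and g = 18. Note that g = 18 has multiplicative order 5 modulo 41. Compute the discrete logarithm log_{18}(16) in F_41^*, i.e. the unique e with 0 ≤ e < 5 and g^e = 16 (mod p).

4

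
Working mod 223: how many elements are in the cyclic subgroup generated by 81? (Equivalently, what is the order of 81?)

The order of 81 must divide p − 1 = 222 = 2 · 3 · 37.
Divisors: 1, 2, 3, 6, 37, 74, 111, 222.
Check each in increasing order: 81^1 ≡ 81;  81^2 ≡ 94;  81^3 ≡ 32;  81^6 ≡ 132;  81^37 ≡ 39;  81^74 ≡ 183;  81^111 ≡ 1.
Smallest exponent giving 1 is 111.

111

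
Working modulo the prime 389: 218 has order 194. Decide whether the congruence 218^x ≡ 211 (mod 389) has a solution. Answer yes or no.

211 ∈ ⟨218⟩ iff 211^194 ≡ 1 (mod 389), since |⟨218⟩| = 194.
211^194 mod 389 = 1.
Since 1 = 1, 211 lies in the subgroup.

yes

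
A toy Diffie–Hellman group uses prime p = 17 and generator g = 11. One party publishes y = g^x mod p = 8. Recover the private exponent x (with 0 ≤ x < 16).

6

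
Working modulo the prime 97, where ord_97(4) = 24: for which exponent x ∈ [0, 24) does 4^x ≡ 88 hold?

7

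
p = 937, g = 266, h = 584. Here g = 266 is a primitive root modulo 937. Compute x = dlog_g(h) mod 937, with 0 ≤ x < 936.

232

Baby-step giant-step with m = ceil(sqrt(936)) = 31.
Baby table (266^j mod 937 for j=0..30):
  0:1  1:266  2:481  3:514  4:859  5:803  6:899  7:199
  8:462  9:145  10:153  11:407  12:507  13:871  14:247  15:112
  16:745  17:463  18:411  19:634  20:921  21:429  22:737  23:209
  24:311  25:270  26:608  27:564  28:104  29:491  30:363
Giant step factor: 266^(-31) ≡ 319 (mod 937).
Scan 584·319^i mod 937 for i = 0, 1, …:
  i=0: 584   i=1: 770   i=2: 136   i=3: 282
  i=4: 6   i=5: 40   i=6: 579   i=7: 112
Match at i=7, j=15: x = 7·31 + 15 = 232.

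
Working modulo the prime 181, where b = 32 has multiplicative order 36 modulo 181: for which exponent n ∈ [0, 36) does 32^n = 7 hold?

Successive powers of 32 modulo 181:
  32^0=1  32^1=32  32^2=119  32^3=7
So 32^3 ≡ 7 (mod 181), giving n = 3.

3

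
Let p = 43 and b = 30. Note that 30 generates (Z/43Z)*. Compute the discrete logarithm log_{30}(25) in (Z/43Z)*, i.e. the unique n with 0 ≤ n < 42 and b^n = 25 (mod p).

16

Baby-step giant-step with m = ceil(sqrt(42)) = 7.
Baby table (30^j mod 43 for j=0..6):
  0:1  1:30  2:40  3:39  4:9  5:12  6:16
Giant step factor: 30^(-7) ≡ 37 (mod 43).
Scan 25·37^i mod 43 for i = 0, 1, …:
  i=0: 25   i=1: 22   i=2: 40
Match at i=2, j=2: n = 2·7 + 2 = 16.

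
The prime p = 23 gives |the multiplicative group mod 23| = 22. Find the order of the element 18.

11

The order of 18 must divide p − 1 = 22 = 2 · 11.
Divisors: 1, 2, 11, 22.
Check each in increasing order: 18^1 ≡ 18;  18^2 ≡ 2;  18^11 ≡ 1.
Smallest exponent giving 1 is 11.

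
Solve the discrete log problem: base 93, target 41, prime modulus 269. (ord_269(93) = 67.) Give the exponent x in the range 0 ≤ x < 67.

Baby-step giant-step with m = ceil(sqrt(67)) = 9.
Baby table (93^j mod 269 for j=0..8):
  0:1  1:93  2:41  3:47  4:67  5:44  6:57  7:190
  8:185
Giant step factor: 93^(-9) ≡ 220 (mod 269).
Scan 41·220^i mod 269 for i = 0, 1, …:
  i=0: 41
Match at i=0, j=2: x = 0·9 + 2 = 2.

2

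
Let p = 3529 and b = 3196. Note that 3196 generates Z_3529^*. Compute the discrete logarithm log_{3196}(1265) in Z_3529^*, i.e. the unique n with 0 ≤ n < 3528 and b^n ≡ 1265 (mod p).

Baby-step giant-step with m = ceil(sqrt(3528)) = 60.
Baby table (3196^j mod 3529 for j=0..59):
  0:1  1:3196  2:1490  3:1419  4:359  5:439  6:2031  7:1245
  8:1837  9:2325  10:2155  11:2301  12:3089  13:1831  14:794  15:273
  16:845  17:935  18:2726  19:2724  20:3390  21:410  22:1101  23:383
  24:3034  25:2501  26:11  27:3395  28:2274  29:1493  30:420  31:1300
  32:1167  33:3108  34:2562  35:872  36:2531  37:608  38:2218  39:2496
  40:1676  41:3003  42:2237  43:3227  44:1754  45:1732  46:2000  47:981
  48:1524  49:684  50:1613  51:2808  52:121  53:2055  54:311  55:2307
  56:1091  57:184  58:2250  59:2427
Giant step factor: 3196^(-60) ≡ 1341 (mod 3529).
Scan 1265·1341^i mod 3529 for i = 0, 1, …:
  i=0: 1265   i=1: 2445   i=2: 304   i=3: 1829
  i=4: 34   i=5: 3246   i=6: 1629   i=7: 38
  i=8: 1552   i=9: 2651     …   i=19: 3405
  i=20: 3108
Match at i=20, j=33: n = 20·60 + 33 = 1233.

1233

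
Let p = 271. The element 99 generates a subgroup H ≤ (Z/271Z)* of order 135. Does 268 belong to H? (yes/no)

yes

268 ∈ ⟨99⟩ iff 268^135 ≡ 1 (mod 271), since |⟨99⟩| = 135.
268^135 mod 271 = 1.
Since 1 = 1, 268 lies in the subgroup.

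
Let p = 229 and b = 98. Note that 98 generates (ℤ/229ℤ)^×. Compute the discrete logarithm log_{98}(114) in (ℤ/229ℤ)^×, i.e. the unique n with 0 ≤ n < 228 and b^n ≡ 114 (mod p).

111

Baby-step giant-step with m = ceil(sqrt(228)) = 16.
Baby table (98^j mod 229 for j=0..15):
  0:1  1:98  2:215  3:2  4:196  5:201  6:4  7:163
  8:173  9:8  10:97  11:117  12:16  13:194  14:5  15:32
Giant step factor: 98^(-16) ≡ 193 (mod 229).
Scan 114·193^i mod 229 for i = 0, 1, …:
  i=0: 114   i=1: 18   i=2: 39   i=3: 199
  i=4: 164   i=5: 50   i=6: 32
Match at i=6, j=15: n = 6·16 + 15 = 111.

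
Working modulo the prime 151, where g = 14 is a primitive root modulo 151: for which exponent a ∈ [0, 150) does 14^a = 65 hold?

Baby-step giant-step with m = ceil(sqrt(150)) = 13.
Baby table (14^j mod 151 for j=0..12):
  0:1  1:14  2:45  3:26  4:62  5:113  6:72  7:102
  8:69  9:60  10:85  11:133  12:50
Giant step factor: 14^(-13) ≡ 140 (mod 151).
Scan 65·140^i mod 151 for i = 0, 1, …:
  i=0: 65   i=1: 40   i=2: 13   i=3: 8
  i=4: 63   i=5: 62
Match at i=5, j=4: a = 5·13 + 4 = 69.

69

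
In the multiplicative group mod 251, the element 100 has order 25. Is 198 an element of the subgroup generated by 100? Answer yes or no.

no

198 ∈ ⟨100⟩ iff 198^25 ≡ 1 (mod 251), since |⟨100⟩| = 25.
198^25 mod 251 = 149.
Since 149 ≠ 1, 198 does not lie in the subgroup.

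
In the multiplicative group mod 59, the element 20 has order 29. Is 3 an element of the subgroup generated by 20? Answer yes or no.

yes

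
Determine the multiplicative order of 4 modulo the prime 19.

The order of 4 must divide p − 1 = 18 = 2 · 3^2.
Divisors: 1, 2, 3, 6, 9, 18.
Check each in increasing order: 4^1 ≡ 4;  4^2 ≡ 16;  4^3 ≡ 7;  4^6 ≡ 11;  4^9 ≡ 1.
Smallest exponent giving 1 is 9.

9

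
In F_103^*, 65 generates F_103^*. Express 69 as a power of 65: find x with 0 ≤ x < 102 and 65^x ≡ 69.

33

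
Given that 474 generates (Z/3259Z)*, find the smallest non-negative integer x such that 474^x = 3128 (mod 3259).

335

Baby-step giant-step with m = ceil(sqrt(3258)) = 58.
Baby table (474^j mod 3259 for j=0..57):
  0:1  1:474  2:3064  3:2081  4:2176  5:1580  6:2609  7:1505
  8:2908  9:3094  10:6  11:2844  12:2089  13:2709  14:20  15:2962
  16:2618  17:2512  18:1153  19:2269  20:36  21:769  22:2757  23:3218
  24:120  25:1477  26:2672  27:2036  28:400  29:578  30:216  31:1355
  32:247  33:3013  34:720  35:2344  36:2996  37:2439  38:2400  39:209
  40:1296  41:1612  42:1482  43:1783  44:1061  45:1028  46:1681  47:1598
  48:1364  49:1254  50:1258  51:3154  52:2374  53:921  54:3107  55:2909
  56:309  57:3070
Giant step factor: 474^(-58) ≡ 2009 (mod 3259).
Scan 3128·2009^i mod 3259 for i = 0, 1, …:
  i=0: 3128   i=1: 800   i=2: 513   i=3: 773
  i=4: 1673   i=5: 1028
Match at i=5, j=45: x = 5·58 + 45 = 335.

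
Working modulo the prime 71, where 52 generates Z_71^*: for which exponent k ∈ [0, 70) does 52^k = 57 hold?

42

Baby-step giant-step with m = ceil(sqrt(70)) = 9.
Baby table (52^j mod 71 for j=0..8):
  0:1  1:52  2:6  3:28  4:36  5:26  6:3  7:14
  8:18
Giant step factor: 52^(-9) ≡ 11 (mod 71).
Scan 57·11^i mod 71 for i = 0, 1, …:
  i=0: 57   i=1: 59   i=2: 10   i=3: 39
  i=4: 3
Match at i=4, j=6: k = 4·9 + 6 = 42.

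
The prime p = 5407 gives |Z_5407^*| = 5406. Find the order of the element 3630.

2703

The order of 3630 must divide p − 1 = 5406 = 2 · 3 · 17 · 53.
Divisors: 1, 2, 3, 6, 17, 34, 51, 53, 102, 106, 159, 318, 901, 1802, 2703, 5406.
Check each in increasing order: 3630^1 ≡ 3630;  3630^2 ≡ 41;  3630^3 ≡ 2841;  3630^6 ≡ 4037;  3630^17 ≡ 566;  3630^34 ≡ 1343;  3630^51 ≡ 3158;  3630^53 ≡ 5117;  3630^102 ≡ 2456;  3630^106 ≡ 2995;  3630^159 ≡ 1977;  3630^318 ≡ 4675;  3630^901 ≡ 1042;  3630^1802 ≡ 4364;  3630^2703 ≡ 1.
Smallest exponent giving 1 is 2703.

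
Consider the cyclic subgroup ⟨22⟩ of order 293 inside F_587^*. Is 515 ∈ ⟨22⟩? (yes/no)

515 ∈ ⟨22⟩ iff 515^293 ≡ 1 (mod 587), since |⟨22⟩| = 293.
515^293 mod 587 = 1.
Since 1 = 1, 515 lies in the subgroup.

yes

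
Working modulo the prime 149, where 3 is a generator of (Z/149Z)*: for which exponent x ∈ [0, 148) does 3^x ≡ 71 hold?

45

Baby-step giant-step with m = ceil(sqrt(148)) = 13.
Baby table (3^j mod 149 for j=0..12):
  0:1  1:3  2:9  3:27  4:81  5:94  6:133  7:101
  8:5  9:15  10:45  11:135  12:107
Giant step factor: 3^(-13) ≡ 13 (mod 149).
Scan 71·13^i mod 149 for i = 0, 1, …:
  i=0: 71   i=1: 29   i=2: 79   i=3: 133
Match at i=3, j=6: x = 3·13 + 6 = 45.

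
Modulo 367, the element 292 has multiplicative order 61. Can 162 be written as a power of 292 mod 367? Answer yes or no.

162 ∈ ⟨292⟩ iff 162^61 ≡ 1 (mod 367), since |⟨292⟩| = 61.
162^61 mod 367 = 83.
Since 83 ≠ 1, 162 does not lie in the subgroup.

no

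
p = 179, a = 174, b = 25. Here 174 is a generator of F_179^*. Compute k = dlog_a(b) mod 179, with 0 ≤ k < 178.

2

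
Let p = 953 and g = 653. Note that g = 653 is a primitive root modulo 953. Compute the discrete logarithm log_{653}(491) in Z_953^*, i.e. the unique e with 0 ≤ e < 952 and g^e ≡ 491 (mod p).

Baby-step giant-step with m = ceil(sqrt(952)) = 31.
Baby table (653^j mod 953 for j=0..30):
  0:1  1:653  2:418  3:396  4:325  5:659  6:524  7:45
  8:795  9:703  10:666  11:330  12:112  13:708  14:119  15:514
  16:186  17:427  18:555  19:275  20:411  21:590  22:258  23:746
  24:155  25:197  26:939  27:388  28:819  29:174  30:215
Giant step factor: 653^(-31) ≡ 674 (mod 953).
Scan 491·674^i mod 953 for i = 0, 1, …:
  i=0: 491   i=1: 243   i=2: 819
Match at i=2, j=28: e = 2·31 + 28 = 90.

90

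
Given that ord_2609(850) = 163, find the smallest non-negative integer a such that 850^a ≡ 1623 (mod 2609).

91

Baby-step giant-step with m = ceil(sqrt(163)) = 13.
Baby table (850^j mod 2609 for j=0..12):
  0:1  1:850  2:2416  3:317  4:723  5:1435  6:1347  7:2208
  8:929  9:1732  10:724  11:2285  12:1154
Giant step factor: 850^(-13) ≡ 528 (mod 2609).
Scan 1623·528^i mod 2609 for i = 0, 1, …:
  i=0: 1623   i=1: 1192   i=2: 607   i=3: 2198
  i=4: 2148   i=5: 1838   i=6: 2525   i=7: 1
Match at i=7, j=0: a = 7·13 + 0 = 91.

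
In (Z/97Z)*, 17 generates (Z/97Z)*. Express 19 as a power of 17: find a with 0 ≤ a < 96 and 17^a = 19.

57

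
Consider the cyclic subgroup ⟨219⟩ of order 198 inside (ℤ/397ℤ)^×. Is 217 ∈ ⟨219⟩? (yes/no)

217 ∈ ⟨219⟩ iff 217^198 ≡ 1 (mod 397), since |⟨219⟩| = 198.
217^198 mod 397 = 396.
Since 396 ≠ 1, 217 does not lie in the subgroup.

no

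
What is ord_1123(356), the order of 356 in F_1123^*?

561

The order of 356 must divide p − 1 = 1122 = 2 · 3 · 11 · 17.
Divisors: 1, 2, 3, 6, 11, 17, 22, 33, 34, 51, 66, 102, 187, 374, 561, 1122.
Check each in increasing order: 356^1 ≡ 356;  356^2 ≡ 960;  356^3 ≡ 368;  356^6 ≡ 664;  356^11 ≡ 65;  356^17 ≡ 486;  356^22 ≡ 856;  356^33 ≡ 613;  356^34 ≡ 366;  356^51 ≡ 442;  356^66 ≡ 687;  356^102 ≡ 1085;  356^187 ≡ 1089;  356^374 ≡ 33;  356^561 ≡ 1.
Smallest exponent giving 1 is 561.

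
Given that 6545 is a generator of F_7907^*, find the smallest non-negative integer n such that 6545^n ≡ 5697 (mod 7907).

5763

Baby-step giant-step with m = ceil(sqrt(7906)) = 89.
Baby table (6545^j mod 7907 for j=0..88):
  0:1  1:6545  2:4806  3:1224  4:1289  5:7643  6:3753  7:4243
  8:1051  9:7612  10:6440  11:5490  12:2642  13:7188  14:6717  15:7752
  16:5528  17:6235  18:48  19:5787  20:1385  21:3403  22:6523  23:3142
  24:6190  25:5989  26:3006  27:1654  28:747  29:2589  30:304  31:5023
  32:6136  33:467  34:4413  35:6721  36:2304  37:1031  38:3224  39:5204
  40:4731  41:583  42:4561  43:2820  44:1962  45:322  46:4228  47:5667
  48:6685  49:3894  50:1969  51:6602  52:6242  53:6328  54:7801  55:2046
  56:4519  57:4675  58:5692  59:4263  60:5439  61:941  62:7199  63:7549
  64:5269  65:3178  66:4600  67:5051  68:7535  69:616  70:7057  71:3278
  72:2819  73:3324  74:3423  75:3004  76:4378  77:6949  78:141  79:5633
  80:5551  81:6537  82:7795  83:2311  84:7311  85:5238  86:5865  87:5847
  88:6642
Giant step factor: 6545^(-89) ≡ 149 (mod 7907).
Scan 5697·149^i mod 7907 for i = 0, 1, …:
  i=0: 5697   i=1: 2804   i=2: 6632   i=3: 7700
  i=4: 785   i=5: 6267   i=6: 757   i=7: 2095
  i=8: 3782   i=9: 2121     …   i=63: 4067
  i=64: 5051
Match at i=64, j=67: n = 64·89 + 67 = 5763.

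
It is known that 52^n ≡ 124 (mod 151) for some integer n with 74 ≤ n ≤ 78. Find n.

78

Compute 52^74 mod 151 = 90, then multiply by 52 repeatedly:
  52^74=90  52^75=150  52^76=99  52^77=14  52^78=124
Found 124 at exponent 78.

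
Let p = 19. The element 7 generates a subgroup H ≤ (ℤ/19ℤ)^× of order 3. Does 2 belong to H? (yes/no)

no

2 ∈ ⟨7⟩ iff 2^3 ≡ 1 (mod 19), since |⟨7⟩| = 3.
2^3 mod 19 = 8.
Since 8 ≠ 1, 2 does not lie in the subgroup.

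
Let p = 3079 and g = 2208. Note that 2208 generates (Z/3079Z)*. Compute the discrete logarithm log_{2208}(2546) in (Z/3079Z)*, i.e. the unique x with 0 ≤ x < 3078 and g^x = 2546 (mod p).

2208

Baby-step giant-step with m = ceil(sqrt(3078)) = 56.
Baby table (2208^j mod 3079 for j=0..55):
  0:1  1:2208  2:1207  3:1721  4:482  5:2001  6:2922  7:1271
  8:1399  9:755  10:1301  11:2980  12:17  13:588  14:2045  15:1546
  16:2036  17:148  18:410  19:54  20:2230  21:519  22:564  23:1396
  24:289  25:759  26:896  27:1650  28:743  29:2516  30:812  31:918
  32:962  33:2665  34:351  35:2179  36:1834  37:587  38:2916  39:339
  40:315  41:2745  42:1488  43:211  44:959  45:2199  46:2888  47:95
  48:388  49:742  50:308  51:2684  52:2276  53:480  54:664  55:508
Giant step factor: 2208^(-56) ≡ 451 (mod 3079).
Scan 2546·451^i mod 3079 for i = 0, 1, …:
  i=0: 2546   i=1: 2858   i=2: 1936   i=3: 1779
  i=4: 1789   i=5: 141   i=6: 2011   i=7: 1735
  i=8: 419   i=9: 1150     …   i=38: 697
  i=39: 289
Match at i=39, j=24: x = 39·56 + 24 = 2208.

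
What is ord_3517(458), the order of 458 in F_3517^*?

3516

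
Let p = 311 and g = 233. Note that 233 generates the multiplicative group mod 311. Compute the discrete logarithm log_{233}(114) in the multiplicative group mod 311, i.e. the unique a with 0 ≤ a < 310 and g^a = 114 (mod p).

213

Baby-step giant-step with m = ceil(sqrt(310)) = 18.
Baby table (233^j mod 311 for j=0..17):
  0:1  1:233  2:175  3:34  4:147  5:41  6:223  7:22
  8:150  9:118  10:126  11:124  12:280  13:241  14:173  15:190
  16:108  17:284
Giant step factor: 233^(-18) ≡ 219 (mod 311).
Scan 114·219^i mod 311 for i = 0, 1, …:
  i=0: 114   i=1: 86   i=2: 174   i=3: 164
  i=4: 151   i=5: 103   i=6: 165   i=7: 59
  i=8: 170   i=9: 221   i=10: 194   i=11: 190
Match at i=11, j=15: a = 11·18 + 15 = 213.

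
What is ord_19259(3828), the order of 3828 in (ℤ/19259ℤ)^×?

9629

The order of 3828 must divide p − 1 = 19258 = 2 · 9629.
Divisors: 1, 2, 9629, 19258.
Check each in increasing order: 3828^1 ≡ 3828;  3828^2 ≡ 16744;  3828^9629 ≡ 1.
Smallest exponent giving 1 is 9629.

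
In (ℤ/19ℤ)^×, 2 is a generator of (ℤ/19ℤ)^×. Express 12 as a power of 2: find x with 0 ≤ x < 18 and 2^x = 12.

15

Successive powers of 2 modulo 19:
  2^0=1  2^1=2  2^2=4  2^3=8  2^4=16  2^5=13
  2^6=7  2^7=14  2^8=9  2^9=18  2^10=17  2^11=15
  2^12=11  2^13=3  2^14=6  2^15=12
So 2^15 ≡ 12 (mod 19), giving x = 15.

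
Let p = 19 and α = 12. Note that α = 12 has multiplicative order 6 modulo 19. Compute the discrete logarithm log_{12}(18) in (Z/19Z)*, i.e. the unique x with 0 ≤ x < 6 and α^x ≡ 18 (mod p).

3

Successive powers of 12 modulo 19:
  12^0=1  12^1=12  12^2=11  12^3=18
So 12^3 ≡ 18 (mod 19), giving x = 3.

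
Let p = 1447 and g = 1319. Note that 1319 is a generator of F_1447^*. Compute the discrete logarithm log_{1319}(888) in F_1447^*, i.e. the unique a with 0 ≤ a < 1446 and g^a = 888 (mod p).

Baby-step giant-step with m = ceil(sqrt(1446)) = 39.
Baby table (1319^j mod 1447 for j=0..38):
  0:1  1:1319  2:467  3:998  4:1039  5:132  6:468  7:870
  8:59  9:1130  10:60  11:1002  12:527  13:553  14:119  15:685
  16:587  17:108  18:646  19:1238  20:706  21:793  22:1233  23:1346
  24:1352  25:584  26:492  27:692  28:1138  29:483  30:397  31:1276
  32:183  33:1175  34:88  35:312  36:580  37:1004  38:271
Giant step factor: 1319^(-39) ≡ 615 (mod 1447).
Scan 888·615^i mod 1447 for i = 0, 1, …:
  i=0: 888   i=1: 601   i=2: 630   i=3: 1101
  i=4: 1366   i=5: 830   i=6: 1106   i=7: 100
  i=8: 726   i=9: 814     …   i=13: 1011
  i=14: 1002
Match at i=14, j=11: a = 14·39 + 11 = 557.

557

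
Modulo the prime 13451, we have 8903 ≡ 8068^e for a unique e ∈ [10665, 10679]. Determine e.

Compute 8068^10665 mod 13451 = 11616, then multiply by 8068 repeatedly:
  8068^10665=11616  8068^10666=4771  8068^10667=9117  8068^10668=5888  8068^10669=8903
Found 8903 at exponent 10669.

10669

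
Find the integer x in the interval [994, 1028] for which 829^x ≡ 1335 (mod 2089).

Compute 829^994 mod 2089 = 1165, then multiply by 829 repeatedly:
  829^994=1165  829^995=667  829^996=1447  829^997=477  829^998=612
  829^999=1810  829^1000=588  829^1001=715  829^1002=1548  829^1003=646
  829^1004=750  829^1005=1317  829^1006=1335
Found 1335 at exponent 1006.

1006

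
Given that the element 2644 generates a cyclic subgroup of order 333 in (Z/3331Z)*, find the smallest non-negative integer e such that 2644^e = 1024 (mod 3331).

150

Baby-step giant-step with m = ceil(sqrt(333)) = 19.
Baby table (2644^j mod 3331 for j=0..18):
  0:1  1:2644  2:2298  3:168  4:1169  5:2999  6:1576  7:3194
  8:851  9:1619  10:301  11:3066  12:2181  13:603  14:2114  15:3329
  16:1374  17:2066  18:2995
Giant step factor: 2644^(-19) ≡ 2432 (mod 3331).
Scan 1024·2432^i mod 3331 for i = 0, 1, …:
  i=0: 1024   i=1: 2111   i=2: 881   i=3: 759
  i=4: 514   i=5: 923   i=6: 2973   i=7: 2066
Match at i=7, j=17: e = 7·19 + 17 = 150.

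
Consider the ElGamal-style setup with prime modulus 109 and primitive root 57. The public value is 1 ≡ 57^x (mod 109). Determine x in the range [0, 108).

0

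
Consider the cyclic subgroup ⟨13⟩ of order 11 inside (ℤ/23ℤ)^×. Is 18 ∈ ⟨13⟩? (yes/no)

yes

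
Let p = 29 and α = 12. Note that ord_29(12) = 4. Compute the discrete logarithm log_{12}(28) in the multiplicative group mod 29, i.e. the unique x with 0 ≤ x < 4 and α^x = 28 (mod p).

2

Successive powers of 12 modulo 29:
  12^0=1  12^1=12  12^2=28
So 12^2 ≡ 28 (mod 29), giving x = 2.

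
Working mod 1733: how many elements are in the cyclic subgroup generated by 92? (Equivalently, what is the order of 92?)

The order of 92 must divide p − 1 = 1732 = 2^2 · 433.
Divisors: 1, 2, 4, 433, 866, 1732.
Check each in increasing order: 92^1 ≡ 92;  92^2 ≡ 1532;  92^4 ≡ 542;  92^433 ≡ 1732;  92^866 ≡ 1.
Smallest exponent giving 1 is 866.

866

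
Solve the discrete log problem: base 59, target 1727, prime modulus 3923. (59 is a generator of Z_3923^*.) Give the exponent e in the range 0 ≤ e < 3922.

3059

Baby-step giant-step with m = ceil(sqrt(3922)) = 63.
Baby table (59^j mod 3923 for j=0..62):
  0:1  1:59  2:3481  3:1383  4:3137  5:702  6:2188  7:3556
  8:1885  9:1371  10:2429  11:2083  12:1284  13:1219  14:1307  15:2576
  16:2910  17:3001  18:524  19:3455  20:3772  21:2860  22:51  23:3009
  24:996  25:3842  26:3067  27:495  28:1744  29:898  30:1983  31:3230
  32:2266  33:312  34:2716  35:3324  36:3889  37:1917  38:3259  39:54
  40:3186  41:3593  42:145  43:709  44:2601  45:462  46:3720  47:3715
  48:3420  49:1707  50:2638  51:2645  52:3058  53:3887  54:1799  55:220
  56:1211  57:835  58:2189  59:3615  60:1443  61:2754  62:1643
Giant step factor: 59^(-63) ≡ 948 (mod 3923).
Scan 1727·948^i mod 3923 for i = 0, 1, …:
  i=0: 1727   i=1: 1305   i=2: 1395   i=3: 409
  i=4: 3278   i=5: 528   i=6: 2323   i=7: 1401
  i=8: 2174   i=9: 1377     …   i=47: 2983
  i=48: 3324
Match at i=48, j=35: e = 48·63 + 35 = 3059.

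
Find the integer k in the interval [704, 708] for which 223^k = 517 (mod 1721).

707

Compute 223^704 mod 1721 = 685, then multiply by 223 repeatedly:
  223^704=685  223^705=1307  223^706=612  223^707=517
Found 517 at exponent 707.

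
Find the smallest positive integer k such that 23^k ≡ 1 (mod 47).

46

The order of 23 must divide p − 1 = 46 = 2 · 23.
Divisors: 1, 2, 23, 46.
Check each in increasing order: 23^1 ≡ 23;  23^2 ≡ 12;  23^23 ≡ 46;  23^46 ≡ 1.
Smallest exponent giving 1 is 46.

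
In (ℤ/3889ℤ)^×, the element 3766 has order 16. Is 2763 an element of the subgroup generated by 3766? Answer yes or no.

⟨3766⟩ has order 16; its elements mod 3889 are {1, 123, 427, 454, 592, 1075, 1396, 1925, 1964, 2493, 2814, 3297, 3435, 3462, 3766, 3888}.
2763 is not in this set.

no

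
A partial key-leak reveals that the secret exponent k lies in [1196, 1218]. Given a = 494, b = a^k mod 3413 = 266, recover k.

1200

Compute 494^1196 mod 3413 = 2975, then multiply by 494 repeatedly:
  494^1196=2975  494^1197=2060  494^1198=566  494^1199=3151  494^1200=266
Found 266 at exponent 1200.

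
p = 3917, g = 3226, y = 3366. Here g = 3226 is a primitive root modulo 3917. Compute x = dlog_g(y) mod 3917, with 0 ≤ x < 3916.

2454

Baby-step giant-step with m = ceil(sqrt(3916)) = 63.
Baby table (3226^j mod 3917 for j=0..62):
  0:1  1:3226  2:3524  3:1290  4:1686  5:2240  6:3292  7:1005
  8:2771  9:652  10:3840  11:2286  12:2842  13:2512  14:3356  15:3785
  16:1121  17:955  18:2068  19:717  20:2012  21:243  22:518  23:2426
  24:110  25:2330  26:3774  27:888  28:1361  29:3546  30:1756  31:874
  32:3201  33:1214  34:3281  35:772  36:3177  37:2130  38:962  39:1148
  40:1883  41:3208  42:294  43:530  44:1968  45:3228  46:2142  47:504
  48:349  49:1695  50:3855  51:3672  52:864  53:2277  54:1227  55:2132
  56:3497  57:362  58:546  59:2663  60:857  61:3197  62:61
Giant step factor: 3226^(-63) ≡ 883 (mod 3917).
Scan 3366·883^i mod 3917 for i = 0, 1, …:
  i=0: 3366   i=1: 3092   i=2: 87   i=3: 2398
  i=4: 2254   i=5: 446   i=6: 2118   i=7: 1785
  i=8: 1521   i=9: 3429     …   i=37: 3084
  i=38: 857
Match at i=38, j=60: x = 38·63 + 60 = 2454.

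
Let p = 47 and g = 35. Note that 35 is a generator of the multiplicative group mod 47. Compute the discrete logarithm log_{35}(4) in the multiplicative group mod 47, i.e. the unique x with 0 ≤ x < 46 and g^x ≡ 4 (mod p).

22

Successive powers of 35 modulo 47:
  35^0=1  35^1=35  35^2=3  35^3=11  35^4=9  35^5=33
  35^6=27  35^7=5  35^8=34  35^9=15  35^10=8  35^11=45
  35^12=24  35^13=41  35^14=25  35^15=29  35^16=28  35^17=40
  35^18=37  35^19=26  35^20=17  35^21=31  35^22=4
So 35^22 ≡ 4 (mod 47), giving x = 22.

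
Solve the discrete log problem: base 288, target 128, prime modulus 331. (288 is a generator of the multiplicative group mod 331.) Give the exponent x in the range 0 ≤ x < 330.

Baby-step giant-step with m = ceil(sqrt(330)) = 19.
Baby table (288^j mod 331 for j=0..18):
  0:1  1:288  2:194  3:264  4:233  5:242  6:186  7:277
  8:5  9:116  10:308  11:327  12:172  13:217  14:268  15:61
  16:25  17:249  18:216
Giant step factor: 288^(-19) ≡ 182 (mod 331).
Scan 128·182^i mod 331 for i = 0, 1, …:
  i=0: 128   i=1: 126   i=2: 93   i=3: 45
  i=4: 246   i=5: 87   i=6: 277
Match at i=6, j=7: x = 6·19 + 7 = 121.

121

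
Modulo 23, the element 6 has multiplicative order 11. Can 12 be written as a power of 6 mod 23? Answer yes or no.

yes

⟨6⟩ has order 11; its elements mod 23 are {1, 2, 3, 4, 6, 8, 9, 12, 13, 16, 18}.
12 is in this set.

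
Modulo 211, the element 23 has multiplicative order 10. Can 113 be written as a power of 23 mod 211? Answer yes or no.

⟨23⟩ has order 10; its elements mod 211 are {1, 23, 55, 71, 104, 107, 140, 156, 188, 210}.
113 is not in this set.

no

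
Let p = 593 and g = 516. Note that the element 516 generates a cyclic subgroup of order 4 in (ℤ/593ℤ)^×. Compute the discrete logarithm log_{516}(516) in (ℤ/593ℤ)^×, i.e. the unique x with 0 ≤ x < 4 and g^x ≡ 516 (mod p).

Successive powers of 516 modulo 593:
  516^0=1  516^1=516
So 516^1 ≡ 516 (mod 593), giving x = 1.

1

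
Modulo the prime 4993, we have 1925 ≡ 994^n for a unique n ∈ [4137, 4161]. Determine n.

4147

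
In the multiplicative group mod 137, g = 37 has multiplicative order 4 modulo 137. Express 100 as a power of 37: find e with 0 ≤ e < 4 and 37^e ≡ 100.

3

Successive powers of 37 modulo 137:
  37^0=1  37^1=37  37^2=136  37^3=100
So 37^3 ≡ 100 (mod 137), giving e = 3.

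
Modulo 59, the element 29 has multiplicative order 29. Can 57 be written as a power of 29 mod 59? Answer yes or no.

57 ∈ ⟨29⟩ iff 57^29 ≡ 1 (mod 59), since |⟨29⟩| = 29.
57^29 mod 59 = 1.
Since 1 = 1, 57 lies in the subgroup.

yes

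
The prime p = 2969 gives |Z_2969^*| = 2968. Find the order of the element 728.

2968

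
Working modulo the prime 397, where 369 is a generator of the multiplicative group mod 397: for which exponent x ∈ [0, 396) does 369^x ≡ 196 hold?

308

Baby-step giant-step with m = ceil(sqrt(396)) = 20.
Baby table (369^j mod 397 for j=0..19):
  0:1  1:369  2:387  3:280  4:100  5:376  6:191  7:210
  8:75  9:282  10:44  11:356  12:354  13:13  14:33  15:267
  16:67  17:109  18:124  19:101
Giant step factor: 369^(-20) ≡ 81 (mod 397).
Scan 196·81^i mod 397 for i = 0, 1, …:
  i=0: 196   i=1: 393   i=2: 73   i=3: 355
  i=4: 171   i=5: 353   i=6: 9   i=7: 332
  i=8: 293   i=9: 310     …   i=14: 295
  i=15: 75
Match at i=15, j=8: x = 15·20 + 8 = 308.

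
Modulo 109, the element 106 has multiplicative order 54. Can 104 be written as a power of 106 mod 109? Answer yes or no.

104 ∈ ⟨106⟩ iff 104^54 ≡ 1 (mod 109), since |⟨106⟩| = 54.
104^54 mod 109 = 1.
Since 1 = 1, 104 lies in the subgroup.

yes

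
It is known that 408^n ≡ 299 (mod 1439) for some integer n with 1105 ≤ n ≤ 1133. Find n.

1127

Compute 408^1105 mod 1439 = 284, then multiply by 408 repeatedly:
  408^1105=284  408^1106=752  408^1107=309  408^1108=879  408^1109=321
  408^1110=19  408^1111=557  408^1112=1333  408^1113=1361  408^1114=1273
  408^1115=1344  408^1116=93  408^1117=530  408^1118=390  408^1119=830
  408^1120=475  408^1121=974  408^1122=228  408^1123=928  408^1124=167
  408^1125=503  408^1126=886  408^1127=299
Found 299 at exponent 1127.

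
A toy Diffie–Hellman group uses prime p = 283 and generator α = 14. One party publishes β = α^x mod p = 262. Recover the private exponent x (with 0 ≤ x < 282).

Successive powers of 14 modulo 283:
  14^0=1  14^1=14  14^2=196  14^3=197  14^4=211  14^5=124
  14^6=38  14^7=249  14^8=90  14^9=128  14^10=94  14^11=184
  14^12=29  14^13=123  14^14=24  14^15=53  14^16=176  14^17=200
  14^18=253  14^19=146  14^20=63  14^21=33  14^22=179  14^23=242
  14^24=275  14^25=171  14^26=130  14^27=122  14^28=10  14^29=140
  14^30=262
So 14^30 ≡ 262 (mod 283), giving x = 30.

30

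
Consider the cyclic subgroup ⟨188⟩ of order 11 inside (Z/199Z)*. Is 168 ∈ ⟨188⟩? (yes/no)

⟨188⟩ has order 11; its elements mod 199 are {1, 18, 61, 62, 63, 103, 114, 121, 125, 139, 188}.
168 is not in this set.

no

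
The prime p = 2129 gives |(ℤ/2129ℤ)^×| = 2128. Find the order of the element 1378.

The order of 1378 must divide p − 1 = 2128 = 2^4 · 7 · 19.
Divisors: 1, 2, 4, 7, 8, 14, 16, 19, 28, 38, 56, 76, 112, 133, 152, 266, 304, 532, 1064, 2128.
Check each in increasing order: 1378^1 ≡ 1378;  1378^2 ≡ 1945;  1378^4 ≡ 1921;  1378^7 ≡ 1357;  1378^8 ≡ 684;  1378^14 ≡ 1993;  1378^16 ≡ 1605;  1378^19 ≡ 1003;  1378^28 ≡ 1464;  1378^38 ≡ 1121;  1378^56 ≡ 1522;  1378^76 ≡ 531;  1378^112 ≡ 132;  1378^133 ≡ 1283;  1378^152 ≡ 933;  1378^266 ≡ 372;  1378^304 ≡ 1857;  1378^532 ≡ 2128;  1378^1064 ≡ 1.
Smallest exponent giving 1 is 1064.

1064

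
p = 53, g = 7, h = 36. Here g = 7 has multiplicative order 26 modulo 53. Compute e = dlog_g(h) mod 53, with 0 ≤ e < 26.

10

Successive powers of 7 modulo 53:
  7^0=1  7^1=7  7^2=49  7^3=25  7^4=16  7^5=6
  7^6=42  7^7=29  7^8=44  7^9=43  7^10=36
So 7^10 ≡ 36 (mod 53), giving e = 10.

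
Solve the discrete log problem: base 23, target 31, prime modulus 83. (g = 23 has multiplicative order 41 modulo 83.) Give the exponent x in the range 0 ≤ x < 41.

2

Successive powers of 23 modulo 83:
  23^0=1  23^1=23  23^2=31
So 23^2 ≡ 31 (mod 83), giving x = 2.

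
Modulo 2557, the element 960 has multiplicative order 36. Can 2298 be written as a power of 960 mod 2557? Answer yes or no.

yes

2298 ∈ ⟨960⟩ iff 2298^36 ≡ 1 (mod 2557), since |⟨960⟩| = 36.
2298^36 mod 2557 = 1.
Since 1 = 1, 2298 lies in the subgroup.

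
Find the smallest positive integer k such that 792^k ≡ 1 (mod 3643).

The order of 792 must divide p − 1 = 3642 = 2 · 3 · 607.
Divisors: 1, 2, 3, 6, 607, 1214, 1821, 3642.
Check each in increasing order: 792^1 ≡ 792;  792^2 ≡ 668;  792^3 ≡ 821;  792^6 ≡ 86;  792^607 ≡ 3642;  792^1214 ≡ 1.
Smallest exponent giving 1 is 1214.

1214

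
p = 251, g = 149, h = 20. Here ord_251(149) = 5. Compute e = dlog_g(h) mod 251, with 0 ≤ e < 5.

Successive powers of 149 modulo 251:
  149^0=1  149^1=149  149^2=113  149^3=20
So 149^3 ≡ 20 (mod 251), giving e = 3.

3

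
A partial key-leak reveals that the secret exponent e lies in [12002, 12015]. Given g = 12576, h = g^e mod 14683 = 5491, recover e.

12014

Compute 12576^12002 mod 14683 = 1118, then multiply by 12576 repeatedly:
  12576^12002=1118  12576^12003=8337  12576^12004=9492  12576^12005=13285  12576^12006=8986
  12576^12007=7568  12576^12008=14645  12576^12009=6651  12576^12010=8608  12576^12011=11132
  12576^12012=8310  12576^12013=7649  12576^12014=5491
Found 5491 at exponent 12014.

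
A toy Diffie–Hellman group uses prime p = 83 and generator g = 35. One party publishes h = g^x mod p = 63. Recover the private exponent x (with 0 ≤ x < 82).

2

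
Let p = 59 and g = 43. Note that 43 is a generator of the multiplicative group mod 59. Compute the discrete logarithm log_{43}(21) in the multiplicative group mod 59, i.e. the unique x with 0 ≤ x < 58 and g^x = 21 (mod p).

46

Baby-step giant-step with m = ceil(sqrt(58)) = 8.
Baby table (43^j mod 59 for j=0..7):
  0:1  1:43  2:20  3:34  4:46  5:31  6:35  7:30
Giant step factor: 43^(-8) ≡ 22 (mod 59).
Scan 21·22^i mod 59 for i = 0, 1, …:
  i=0: 21   i=1: 49   i=2: 16   i=3: 57
  i=4: 15   i=5: 35
Match at i=5, j=6: x = 5·8 + 6 = 46.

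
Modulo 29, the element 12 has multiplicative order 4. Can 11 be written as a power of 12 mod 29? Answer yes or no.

⟨12⟩ has order 4; its elements mod 29 are {1, 12, 17, 28}.
11 is not in this set.

no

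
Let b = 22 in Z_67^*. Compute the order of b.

The order of 22 must divide p − 1 = 66 = 2 · 3 · 11.
Divisors: 1, 2, 3, 6, 11, 22, 33, 66.
Check each in increasing order: 22^1 ≡ 22;  22^2 ≡ 15;  22^3 ≡ 62;  22^6 ≡ 25;  22^11 ≡ 1.
Smallest exponent giving 1 is 11.

11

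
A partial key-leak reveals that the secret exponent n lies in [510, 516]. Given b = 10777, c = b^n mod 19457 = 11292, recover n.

514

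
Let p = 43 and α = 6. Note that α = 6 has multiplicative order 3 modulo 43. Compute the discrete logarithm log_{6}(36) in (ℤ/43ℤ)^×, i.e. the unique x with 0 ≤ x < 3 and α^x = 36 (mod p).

2

Successive powers of 6 modulo 43:
  6^0=1  6^1=6  6^2=36
So 6^2 ≡ 36 (mod 43), giving x = 2.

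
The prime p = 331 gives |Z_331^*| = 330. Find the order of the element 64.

5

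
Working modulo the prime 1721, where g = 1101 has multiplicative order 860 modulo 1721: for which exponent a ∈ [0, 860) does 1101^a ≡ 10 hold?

486

Baby-step giant-step with m = ceil(sqrt(860)) = 30.
Baby table (1101^j mod 1721 for j=0..29):
  0:1  1:1101  2:617  3:1243  4:348  5:1086  6:1312  7:593
  8:634  9:1029  10:511  11:1565  12:344  13:124  14:565  15:784
  16:963  17:127  18:426  19:914  20:1250  21:1171  22:242  23:1408
  24:1308  25:1352  26:1608  27:1220  28:840  29:663
Giant step factor: 1101^(-30) ≡ 1216 (mod 1721).
Scan 10·1216^i mod 1721 for i = 0, 1, …:
  i=0: 10   i=1: 113   i=2: 1449   i=3: 1401
  i=4: 1547   i=5: 99   i=6: 1635   i=7: 405
  i=8: 274   i=9: 1031     …   i=15: 771
  i=16: 1312
Match at i=16, j=6: a = 16·30 + 6 = 486.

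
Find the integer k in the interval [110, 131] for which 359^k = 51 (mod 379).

126

Compute 359^110 mod 379 = 225, then multiply by 359 repeatedly:
  359^110=225  359^111=48  359^112=177  359^113=250  359^114=306
  359^115=323  359^116=362  359^117=340  359^118=22  359^119=318
  359^120=83  359^121=235  359^122=227  359^123=8  359^124=219
  359^125=168  359^126=51
Found 51 at exponent 126.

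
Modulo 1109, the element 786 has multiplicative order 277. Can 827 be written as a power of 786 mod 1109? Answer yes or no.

yes

827 ∈ ⟨786⟩ iff 827^277 ≡ 1 (mod 1109), since |⟨786⟩| = 277.
827^277 mod 1109 = 1.
Since 1 = 1, 827 lies in the subgroup.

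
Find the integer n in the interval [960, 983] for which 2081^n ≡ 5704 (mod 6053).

983

Compute 2081^960 mod 6053 = 3416, then multiply by 2081 repeatedly:
  2081^960=3416  2081^961=2474  2081^962=3344  2081^963=3967  2081^964=5088
  2081^965=1431  2081^966=5888  2081^967=1656  2081^968=1979  2081^969=2259
  2081^970=3851  2081^971=5812  2081^972=878  2081^973=5165  2081^974=4290
  2081^975=5368  2081^976=3023  2081^977=1796  2081^978=2775  2081^979=213
  2081^980=1384  2081^981=4929  2081^982=3467  2081^983=5704
Found 5704 at exponent 983.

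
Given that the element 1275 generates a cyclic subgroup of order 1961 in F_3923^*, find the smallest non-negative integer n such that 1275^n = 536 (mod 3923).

1772

Baby-step giant-step with m = ceil(sqrt(1961)) = 45.
Baby table (1275^j mod 3923 for j=0..44):
  0:1  1:1275  2:1503  3:1901  4:3284  5:1259  6:718  7:1391
  8:329  9:3637  10:189  11:1672  12:1611  13:2296  14:842  15:2571
  16:2320  17:58  18:3336  19:868  20:414  21:2168  22:2408  23:2414
  24:2218  25:3390  26:3027  27:3116  28:2824  29:3209  30:3709  31:1760
  32:44  33:1178  34:3364  35:1261  36:3268  37:474  38:208  39:2359
  40:2707  41:3108  42:470  43:2954  44:270
Giant step factor: 1275^(-45) ≡ 1889 (mod 3923).
Scan 536·1889^i mod 3923 for i = 0, 1, …:
  i=0: 536   i=1: 370   i=2: 636   i=3: 966
  i=4: 579   i=5: 3137   i=6: 2063   i=7: 1468
  i=8: 3414   i=9: 3557     …   i=38: 2353
  i=39: 58
Match at i=39, j=17: n = 39·45 + 17 = 1772.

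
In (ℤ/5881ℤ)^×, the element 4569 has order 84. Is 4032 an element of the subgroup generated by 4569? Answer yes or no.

4032 ∈ ⟨4569⟩ iff 4032^84 ≡ 1 (mod 5881), since |⟨4569⟩| = 84.
4032^84 mod 5881 = 1.
Since 1 = 1, 4032 lies in the subgroup.

yes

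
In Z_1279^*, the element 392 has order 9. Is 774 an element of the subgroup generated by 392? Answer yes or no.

yes

⟨392⟩ has order 9; its elements mod 1279 are {1, 184, 285, 392, 447, 504, 602, 648, 774}.
774 is in this set.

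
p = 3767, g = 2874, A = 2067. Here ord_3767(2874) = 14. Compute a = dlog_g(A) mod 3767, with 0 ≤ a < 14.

6

Successive powers of 2874 modulo 3767:
  2874^0=1  2874^1=2874  2874^2=2612  2874^3=3024  2874^4=507  2874^5=3056
  2874^6=2067
So 2874^6 ≡ 2067 (mod 3767), giving a = 6.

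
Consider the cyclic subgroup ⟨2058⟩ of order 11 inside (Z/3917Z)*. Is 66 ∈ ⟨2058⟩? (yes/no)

66 ∈ ⟨2058⟩ iff 66^11 ≡ 1 (mod 3917), since |⟨2058⟩| = 11.
66^11 mod 3917 = 1.
Since 1 = 1, 66 lies in the subgroup.

yes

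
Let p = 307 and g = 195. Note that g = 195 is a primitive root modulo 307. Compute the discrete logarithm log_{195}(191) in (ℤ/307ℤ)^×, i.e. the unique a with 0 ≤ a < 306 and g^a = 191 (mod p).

Baby-step giant-step with m = ceil(sqrt(306)) = 18.
Baby table (195^j mod 307 for j=0..17):
  0:1  1:195  2:264  3:211  4:7  5:137  6:6  7:249
  8:49  9:38  10:42  11:208  12:36  13:266  14:294  15:228
  16:252  17:20
Giant step factor: 195^(-18) ≡ 280 (mod 307).
Scan 191·280^i mod 307 for i = 0, 1, …:
  i=0: 191   i=1: 62   i=2: 168   i=3: 69
  i=4: 286   i=5: 260   i=6: 41   i=7: 121
  i=8: 110   i=9: 100     …   i=14: 284
  i=15: 7
Match at i=15, j=4: a = 15·18 + 4 = 274.

274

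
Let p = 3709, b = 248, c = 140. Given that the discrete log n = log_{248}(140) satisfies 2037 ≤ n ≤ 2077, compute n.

Compute 248^2037 mod 3709 = 3075, then multiply by 248 repeatedly:
  248^2037=3075  248^2038=2255  248^2039=2890  248^2040=883  248^2041=153
  248^2042=854  248^2043=379  248^2044=1267  248^2045=2660  248^2046=3187
  248^2047=359  248^2048=16  248^2049=259  248^2050=1179  248^2051=3090
  248^2052=2266  248^2053=1909  248^2054=2389  248^2055=2741  248^2056=1021
  248^2057=996  248^2058=2214  248^2059=140
Found 140 at exponent 2059.

2059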